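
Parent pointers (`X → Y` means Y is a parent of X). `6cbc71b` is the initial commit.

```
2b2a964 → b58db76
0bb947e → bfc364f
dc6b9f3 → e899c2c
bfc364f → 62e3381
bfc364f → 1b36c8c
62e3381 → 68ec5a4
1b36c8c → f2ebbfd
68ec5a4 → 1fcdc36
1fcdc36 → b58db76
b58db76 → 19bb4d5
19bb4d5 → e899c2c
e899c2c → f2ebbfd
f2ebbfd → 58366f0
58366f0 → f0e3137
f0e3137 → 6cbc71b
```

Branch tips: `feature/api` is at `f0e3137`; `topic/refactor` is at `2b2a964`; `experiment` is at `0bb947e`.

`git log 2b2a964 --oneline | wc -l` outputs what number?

Walking parent pointers from 2b2a964: reachable set = {19bb4d5, 2b2a964, 58366f0, 6cbc71b, b58db76, e899c2c, f0e3137, f2ebbfd}.
That is 8 commits.

8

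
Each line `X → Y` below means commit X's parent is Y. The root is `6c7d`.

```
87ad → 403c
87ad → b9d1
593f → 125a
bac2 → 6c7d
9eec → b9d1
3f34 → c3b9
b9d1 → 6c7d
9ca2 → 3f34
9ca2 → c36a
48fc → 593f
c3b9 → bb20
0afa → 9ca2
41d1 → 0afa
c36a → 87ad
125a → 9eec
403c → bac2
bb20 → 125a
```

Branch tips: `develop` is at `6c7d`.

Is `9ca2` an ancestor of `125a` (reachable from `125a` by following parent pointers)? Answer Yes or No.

Ancestors of 125a: {125a, 6c7d, 9eec, b9d1}.
9ca2 is not in that set, so it is not an ancestor of 125a.

No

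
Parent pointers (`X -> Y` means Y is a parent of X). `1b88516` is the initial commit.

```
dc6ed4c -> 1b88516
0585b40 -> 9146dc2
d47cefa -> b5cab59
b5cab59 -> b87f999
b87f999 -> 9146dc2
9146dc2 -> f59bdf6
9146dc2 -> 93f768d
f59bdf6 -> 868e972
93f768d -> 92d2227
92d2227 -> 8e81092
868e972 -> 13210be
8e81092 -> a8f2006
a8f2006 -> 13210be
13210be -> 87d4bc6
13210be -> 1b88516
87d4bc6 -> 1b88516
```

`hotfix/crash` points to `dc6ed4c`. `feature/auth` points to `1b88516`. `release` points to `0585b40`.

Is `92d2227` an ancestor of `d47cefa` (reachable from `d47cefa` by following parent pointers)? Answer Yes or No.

Yes

Ancestors of d47cefa (commits reachable by following parents): {13210be, 1b88516, 868e972, 87d4bc6, 8e81092, 9146dc2, 92d2227, 93f768d, a8f2006, b5cab59, b87f999, d47cefa, f59bdf6}.
92d2227 is in that set, so it is an ancestor of d47cefa.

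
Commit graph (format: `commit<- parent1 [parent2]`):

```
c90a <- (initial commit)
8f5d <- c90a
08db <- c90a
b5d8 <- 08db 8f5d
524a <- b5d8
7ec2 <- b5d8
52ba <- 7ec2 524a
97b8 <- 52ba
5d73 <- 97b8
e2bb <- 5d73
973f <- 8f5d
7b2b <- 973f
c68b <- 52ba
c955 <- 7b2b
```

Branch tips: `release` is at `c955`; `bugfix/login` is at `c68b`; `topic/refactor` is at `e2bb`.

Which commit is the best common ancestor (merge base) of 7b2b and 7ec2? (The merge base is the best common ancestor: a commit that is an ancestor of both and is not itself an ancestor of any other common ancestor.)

8f5d

Ancestors of 7b2b: {7b2b, 8f5d, 973f, c90a}.
Ancestors of 7ec2: {08db, 7ec2, 8f5d, b5d8, c90a}.
Common ancestors: {8f5d, c90a}.
Among these, 8f5d is not an ancestor of any other common ancestor — it is the merge base.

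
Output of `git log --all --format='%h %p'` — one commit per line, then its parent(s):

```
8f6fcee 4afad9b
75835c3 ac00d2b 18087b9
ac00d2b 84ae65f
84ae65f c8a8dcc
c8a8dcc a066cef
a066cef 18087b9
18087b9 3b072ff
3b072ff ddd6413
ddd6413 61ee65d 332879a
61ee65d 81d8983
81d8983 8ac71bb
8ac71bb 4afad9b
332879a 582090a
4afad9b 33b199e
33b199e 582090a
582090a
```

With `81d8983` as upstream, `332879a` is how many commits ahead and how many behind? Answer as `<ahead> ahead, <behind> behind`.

1 ahead, 4 behind

Reachable from 332879a: {332879a, 582090a}.
Reachable from 81d8983: {33b199e, 4afad9b, 582090a, 81d8983, 8ac71bb}.
Only in 332879a's history (ahead): {332879a} — 1.
Only in 81d8983's history (behind): {33b199e, 4afad9b, 81d8983, 8ac71bb} — 4.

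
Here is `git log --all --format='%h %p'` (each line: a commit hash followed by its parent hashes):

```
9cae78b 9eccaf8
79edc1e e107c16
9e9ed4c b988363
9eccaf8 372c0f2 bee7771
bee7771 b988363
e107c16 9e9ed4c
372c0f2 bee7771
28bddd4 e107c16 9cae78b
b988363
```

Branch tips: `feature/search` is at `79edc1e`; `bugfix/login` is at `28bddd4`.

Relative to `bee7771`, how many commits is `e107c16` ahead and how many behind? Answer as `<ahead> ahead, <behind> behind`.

2 ahead, 1 behind

Reachable from e107c16: {9e9ed4c, b988363, e107c16}.
Reachable from bee7771: {b988363, bee7771}.
Only in e107c16's history (ahead): {9e9ed4c, e107c16} — 2.
Only in bee7771's history (behind): {bee7771} — 1.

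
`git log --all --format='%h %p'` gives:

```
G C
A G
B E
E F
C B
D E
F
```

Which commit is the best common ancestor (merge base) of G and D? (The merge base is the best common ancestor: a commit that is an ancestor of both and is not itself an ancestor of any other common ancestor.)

E

Ancestors of G: {B, C, E, F, G}.
Ancestors of D: {D, E, F}.
Common ancestors: {E, F}.
Among these, E is not an ancestor of any other common ancestor — it is the merge base.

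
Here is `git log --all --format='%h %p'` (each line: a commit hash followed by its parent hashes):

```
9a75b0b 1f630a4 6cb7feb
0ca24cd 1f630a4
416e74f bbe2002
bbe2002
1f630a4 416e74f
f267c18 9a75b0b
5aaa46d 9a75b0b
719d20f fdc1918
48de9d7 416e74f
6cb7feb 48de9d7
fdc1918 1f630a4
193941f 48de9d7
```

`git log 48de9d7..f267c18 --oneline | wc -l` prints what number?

4

Reachable from f267c18: {1f630a4, 416e74f, 48de9d7, 6cb7feb, 9a75b0b, bbe2002, f267c18}.
Reachable from 48de9d7: {416e74f, 48de9d7, bbe2002}.
In f267c18's history but not 48de9d7's: {1f630a4, 6cb7feb, 9a75b0b, f267c18} — 4 commits.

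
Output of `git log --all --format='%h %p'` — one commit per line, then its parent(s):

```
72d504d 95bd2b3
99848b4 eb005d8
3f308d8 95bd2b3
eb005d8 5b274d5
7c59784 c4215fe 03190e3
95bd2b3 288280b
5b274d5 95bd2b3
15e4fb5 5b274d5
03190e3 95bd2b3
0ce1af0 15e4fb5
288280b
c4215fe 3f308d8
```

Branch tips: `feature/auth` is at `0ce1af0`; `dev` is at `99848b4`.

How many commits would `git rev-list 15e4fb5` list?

Walking parent pointers from 15e4fb5: reachable set = {15e4fb5, 288280b, 5b274d5, 95bd2b3}.
That is 4 commits.

4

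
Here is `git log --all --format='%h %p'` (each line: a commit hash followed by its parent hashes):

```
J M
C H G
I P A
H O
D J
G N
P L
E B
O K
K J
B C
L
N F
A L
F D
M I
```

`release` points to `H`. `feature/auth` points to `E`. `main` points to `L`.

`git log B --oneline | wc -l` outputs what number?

Walking parent pointers from B: reachable set = {A, B, C, D, F, G, H, I, J, K, L, M, N, O, P}.
That is 15 commits.

15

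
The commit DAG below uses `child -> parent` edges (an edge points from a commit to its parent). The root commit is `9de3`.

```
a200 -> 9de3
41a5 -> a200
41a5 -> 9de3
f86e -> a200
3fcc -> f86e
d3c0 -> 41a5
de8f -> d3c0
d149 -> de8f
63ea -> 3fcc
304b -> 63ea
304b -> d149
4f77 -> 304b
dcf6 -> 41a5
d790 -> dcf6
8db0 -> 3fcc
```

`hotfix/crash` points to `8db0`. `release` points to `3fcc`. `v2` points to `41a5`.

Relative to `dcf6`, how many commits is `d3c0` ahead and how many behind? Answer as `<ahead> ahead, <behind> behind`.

1 ahead, 1 behind

Reachable from d3c0: {41a5, 9de3, a200, d3c0}.
Reachable from dcf6: {41a5, 9de3, a200, dcf6}.
Only in d3c0's history (ahead): {d3c0} — 1.
Only in dcf6's history (behind): {dcf6} — 1.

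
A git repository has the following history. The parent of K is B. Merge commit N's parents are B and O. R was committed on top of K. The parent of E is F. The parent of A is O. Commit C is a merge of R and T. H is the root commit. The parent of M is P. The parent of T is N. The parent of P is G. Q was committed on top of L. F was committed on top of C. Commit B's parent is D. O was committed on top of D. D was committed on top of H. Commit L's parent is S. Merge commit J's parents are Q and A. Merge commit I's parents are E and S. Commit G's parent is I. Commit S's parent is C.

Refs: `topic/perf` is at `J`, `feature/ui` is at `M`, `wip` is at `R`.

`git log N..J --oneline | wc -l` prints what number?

9

Reachable from J: {A, B, C, D, H, J, K, L, N, O, Q, R, S, T}.
Reachable from N: {B, D, H, N, O}.
In J's history but not N's: {A, C, J, K, L, Q, R, S, T} — 9 commits.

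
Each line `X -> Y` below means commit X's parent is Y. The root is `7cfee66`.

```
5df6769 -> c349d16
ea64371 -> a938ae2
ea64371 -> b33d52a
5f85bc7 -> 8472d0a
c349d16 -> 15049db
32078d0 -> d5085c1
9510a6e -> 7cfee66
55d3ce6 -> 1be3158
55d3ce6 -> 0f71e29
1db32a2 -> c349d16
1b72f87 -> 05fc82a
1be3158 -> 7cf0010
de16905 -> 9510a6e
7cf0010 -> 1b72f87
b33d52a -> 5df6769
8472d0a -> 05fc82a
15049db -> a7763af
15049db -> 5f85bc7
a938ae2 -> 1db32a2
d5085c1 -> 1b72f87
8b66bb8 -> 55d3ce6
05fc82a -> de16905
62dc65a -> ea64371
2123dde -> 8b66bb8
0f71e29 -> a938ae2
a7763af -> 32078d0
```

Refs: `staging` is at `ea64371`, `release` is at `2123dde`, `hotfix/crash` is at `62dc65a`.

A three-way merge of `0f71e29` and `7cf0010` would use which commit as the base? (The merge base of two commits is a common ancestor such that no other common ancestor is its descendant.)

Ancestors of 0f71e29: {05fc82a, 0f71e29, 15049db, 1b72f87, 1db32a2, 32078d0, 5f85bc7, 7cfee66, 8472d0a, 9510a6e, a7763af, a938ae2, c349d16, d5085c1, de16905}.
Ancestors of 7cf0010: {05fc82a, 1b72f87, 7cf0010, 7cfee66, 9510a6e, de16905}.
Common ancestors: {05fc82a, 1b72f87, 7cfee66, 9510a6e, de16905}.
Among these, 1b72f87 is not an ancestor of any other common ancestor — it is the merge base.

1b72f87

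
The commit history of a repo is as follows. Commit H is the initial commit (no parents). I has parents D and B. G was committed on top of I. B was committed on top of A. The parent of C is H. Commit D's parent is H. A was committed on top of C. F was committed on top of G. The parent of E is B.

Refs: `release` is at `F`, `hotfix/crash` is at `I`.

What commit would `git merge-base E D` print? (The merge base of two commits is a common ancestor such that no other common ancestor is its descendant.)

H

Ancestors of E: {A, B, C, E, H}.
Ancestors of D: {D, H}.
Common ancestors: {H}.
The only common ancestor is H, so it is the merge base.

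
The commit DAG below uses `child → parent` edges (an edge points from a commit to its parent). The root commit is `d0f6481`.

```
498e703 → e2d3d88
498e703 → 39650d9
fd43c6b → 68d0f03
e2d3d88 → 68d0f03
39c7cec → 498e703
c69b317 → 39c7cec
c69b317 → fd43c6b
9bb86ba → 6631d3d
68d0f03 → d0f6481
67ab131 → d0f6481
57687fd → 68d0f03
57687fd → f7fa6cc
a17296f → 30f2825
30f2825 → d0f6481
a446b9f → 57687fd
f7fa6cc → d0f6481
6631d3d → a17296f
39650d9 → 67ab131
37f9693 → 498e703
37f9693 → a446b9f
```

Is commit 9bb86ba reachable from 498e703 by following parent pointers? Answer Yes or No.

No

Ancestors of 498e703: {39650d9, 498e703, 67ab131, 68d0f03, d0f6481, e2d3d88}.
9bb86ba is not in that set, so it is not an ancestor of 498e703.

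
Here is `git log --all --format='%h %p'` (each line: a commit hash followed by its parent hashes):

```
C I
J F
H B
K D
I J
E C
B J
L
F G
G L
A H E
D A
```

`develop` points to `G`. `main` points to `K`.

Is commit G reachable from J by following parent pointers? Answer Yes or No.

Ancestors of J (commits reachable by following parents): {F, G, J, L}.
G is in that set, so it is an ancestor of J.

Yes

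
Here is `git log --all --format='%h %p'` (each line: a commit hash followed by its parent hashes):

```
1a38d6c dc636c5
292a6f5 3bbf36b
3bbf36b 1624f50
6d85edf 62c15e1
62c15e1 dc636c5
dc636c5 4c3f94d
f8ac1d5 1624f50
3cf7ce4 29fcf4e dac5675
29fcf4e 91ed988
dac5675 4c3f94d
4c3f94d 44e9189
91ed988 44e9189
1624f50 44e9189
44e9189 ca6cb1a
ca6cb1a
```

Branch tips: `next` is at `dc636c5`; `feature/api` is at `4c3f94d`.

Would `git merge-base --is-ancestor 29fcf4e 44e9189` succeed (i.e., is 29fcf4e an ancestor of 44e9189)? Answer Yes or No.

Ancestors of 44e9189: {44e9189, ca6cb1a}.
29fcf4e is not in that set, so it is not an ancestor of 44e9189.

No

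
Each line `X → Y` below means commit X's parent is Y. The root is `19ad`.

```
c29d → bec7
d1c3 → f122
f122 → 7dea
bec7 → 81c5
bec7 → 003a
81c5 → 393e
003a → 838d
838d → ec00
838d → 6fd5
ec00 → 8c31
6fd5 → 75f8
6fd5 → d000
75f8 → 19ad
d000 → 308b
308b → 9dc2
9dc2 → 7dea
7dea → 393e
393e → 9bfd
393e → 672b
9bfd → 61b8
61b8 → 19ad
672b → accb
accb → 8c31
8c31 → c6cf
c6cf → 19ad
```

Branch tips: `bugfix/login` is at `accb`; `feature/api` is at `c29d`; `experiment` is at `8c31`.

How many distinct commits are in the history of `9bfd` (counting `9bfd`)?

Walking parent pointers from 9bfd: reachable set = {19ad, 61b8, 9bfd}.
That is 3 commits.

3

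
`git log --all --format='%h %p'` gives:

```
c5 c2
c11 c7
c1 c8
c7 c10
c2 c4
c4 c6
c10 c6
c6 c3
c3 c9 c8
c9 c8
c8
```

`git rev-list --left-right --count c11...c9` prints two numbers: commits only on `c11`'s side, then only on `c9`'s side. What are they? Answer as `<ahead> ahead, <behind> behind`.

5 ahead, 0 behind

Reachable from c11: {c10, c11, c3, c6, c7, c8, c9}.
Reachable from c9: {c8, c9}.
Only in c11's history (ahead): {c10, c11, c3, c6, c7} — 5.
Only in c9's history (behind): {} — 0.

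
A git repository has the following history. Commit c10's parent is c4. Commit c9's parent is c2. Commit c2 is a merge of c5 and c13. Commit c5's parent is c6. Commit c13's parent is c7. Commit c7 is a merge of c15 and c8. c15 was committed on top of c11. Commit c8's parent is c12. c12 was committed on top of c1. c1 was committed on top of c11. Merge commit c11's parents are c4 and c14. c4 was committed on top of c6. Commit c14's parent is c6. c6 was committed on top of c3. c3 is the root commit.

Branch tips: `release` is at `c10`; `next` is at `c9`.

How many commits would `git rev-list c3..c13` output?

Reachable from c13: {c1, c11, c12, c13, c14, c15, c3, c4, c6, c7, c8}.
Reachable from c3: {c3}.
In c13's history but not c3's: {c1, c11, c12, c13, c14, c15, c4, c6, c7, c8} — 10 commits.

10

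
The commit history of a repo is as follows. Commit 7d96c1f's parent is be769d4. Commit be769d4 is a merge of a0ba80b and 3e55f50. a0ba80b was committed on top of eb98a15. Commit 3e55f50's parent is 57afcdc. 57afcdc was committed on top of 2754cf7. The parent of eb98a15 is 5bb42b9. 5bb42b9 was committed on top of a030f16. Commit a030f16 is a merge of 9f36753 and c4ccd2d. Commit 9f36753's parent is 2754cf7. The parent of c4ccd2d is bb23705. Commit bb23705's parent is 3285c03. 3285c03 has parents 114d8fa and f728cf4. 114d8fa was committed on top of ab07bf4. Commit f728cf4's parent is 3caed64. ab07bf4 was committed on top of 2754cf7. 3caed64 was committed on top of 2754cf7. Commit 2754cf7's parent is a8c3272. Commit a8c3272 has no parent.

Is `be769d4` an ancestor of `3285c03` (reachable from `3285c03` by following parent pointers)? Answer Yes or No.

No

Ancestors of 3285c03: {114d8fa, 2754cf7, 3285c03, 3caed64, a8c3272, ab07bf4, f728cf4}.
be769d4 is not in that set, so it is not an ancestor of 3285c03.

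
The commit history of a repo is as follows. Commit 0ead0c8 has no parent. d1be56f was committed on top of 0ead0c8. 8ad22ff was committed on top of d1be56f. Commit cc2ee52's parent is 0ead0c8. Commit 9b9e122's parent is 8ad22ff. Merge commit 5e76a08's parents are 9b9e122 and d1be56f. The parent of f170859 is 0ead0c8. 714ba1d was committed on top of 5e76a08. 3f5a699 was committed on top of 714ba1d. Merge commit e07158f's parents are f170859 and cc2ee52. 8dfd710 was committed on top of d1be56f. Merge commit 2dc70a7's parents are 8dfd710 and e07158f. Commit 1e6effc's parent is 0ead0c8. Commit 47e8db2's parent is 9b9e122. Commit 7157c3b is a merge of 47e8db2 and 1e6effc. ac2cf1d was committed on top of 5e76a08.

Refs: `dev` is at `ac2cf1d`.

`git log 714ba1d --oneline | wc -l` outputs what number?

Walking parent pointers from 714ba1d: reachable set = {0ead0c8, 5e76a08, 714ba1d, 8ad22ff, 9b9e122, d1be56f}.
That is 6 commits.

6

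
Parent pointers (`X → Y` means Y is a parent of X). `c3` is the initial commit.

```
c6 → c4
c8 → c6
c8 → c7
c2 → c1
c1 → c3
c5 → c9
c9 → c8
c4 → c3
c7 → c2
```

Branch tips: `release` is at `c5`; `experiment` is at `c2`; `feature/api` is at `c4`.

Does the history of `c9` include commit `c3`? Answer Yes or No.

Ancestors of c9 (commits reachable by following parents): {c1, c2, c3, c4, c6, c7, c8, c9}.
c3 is in that set, so it is an ancestor of c9.

Yes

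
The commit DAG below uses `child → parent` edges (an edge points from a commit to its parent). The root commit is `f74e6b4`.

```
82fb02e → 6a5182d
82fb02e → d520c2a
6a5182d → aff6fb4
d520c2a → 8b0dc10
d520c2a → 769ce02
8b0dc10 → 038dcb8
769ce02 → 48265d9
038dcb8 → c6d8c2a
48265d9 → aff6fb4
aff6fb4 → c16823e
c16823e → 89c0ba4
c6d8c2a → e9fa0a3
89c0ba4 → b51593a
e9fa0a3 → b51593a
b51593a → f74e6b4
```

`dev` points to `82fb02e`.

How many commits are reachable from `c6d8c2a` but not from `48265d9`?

2

Reachable from c6d8c2a: {b51593a, c6d8c2a, e9fa0a3, f74e6b4}.
Reachable from 48265d9: {48265d9, 89c0ba4, aff6fb4, b51593a, c16823e, f74e6b4}.
In c6d8c2a's history but not 48265d9's: {c6d8c2a, e9fa0a3} — 2 commits.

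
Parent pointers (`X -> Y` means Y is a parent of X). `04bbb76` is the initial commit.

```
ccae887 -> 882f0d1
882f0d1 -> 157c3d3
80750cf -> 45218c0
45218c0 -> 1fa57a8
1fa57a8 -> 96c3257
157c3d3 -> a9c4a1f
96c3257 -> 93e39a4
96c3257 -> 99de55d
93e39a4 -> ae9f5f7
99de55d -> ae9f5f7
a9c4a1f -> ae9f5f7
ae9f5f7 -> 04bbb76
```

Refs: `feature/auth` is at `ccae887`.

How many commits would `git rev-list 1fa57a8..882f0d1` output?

Reachable from 882f0d1: {04bbb76, 157c3d3, 882f0d1, a9c4a1f, ae9f5f7}.
Reachable from 1fa57a8: {04bbb76, 1fa57a8, 93e39a4, 96c3257, 99de55d, ae9f5f7}.
In 882f0d1's history but not 1fa57a8's: {157c3d3, 882f0d1, a9c4a1f} — 3 commits.

3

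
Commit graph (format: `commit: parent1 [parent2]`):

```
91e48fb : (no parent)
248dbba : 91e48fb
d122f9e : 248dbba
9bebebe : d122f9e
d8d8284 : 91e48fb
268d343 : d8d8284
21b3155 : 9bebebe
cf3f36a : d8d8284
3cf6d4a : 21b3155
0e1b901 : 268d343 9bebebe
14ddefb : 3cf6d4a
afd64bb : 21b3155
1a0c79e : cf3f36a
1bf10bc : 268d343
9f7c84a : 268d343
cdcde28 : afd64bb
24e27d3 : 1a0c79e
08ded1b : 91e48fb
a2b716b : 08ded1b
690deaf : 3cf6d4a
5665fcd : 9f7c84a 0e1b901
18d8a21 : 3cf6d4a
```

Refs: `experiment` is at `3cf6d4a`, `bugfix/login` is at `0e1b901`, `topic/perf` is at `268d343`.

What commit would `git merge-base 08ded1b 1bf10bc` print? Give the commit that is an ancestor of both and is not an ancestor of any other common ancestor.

91e48fb

Ancestors of 08ded1b: {08ded1b, 91e48fb}.
Ancestors of 1bf10bc: {1bf10bc, 268d343, 91e48fb, d8d8284}.
Common ancestors: {91e48fb}.
The only common ancestor is 91e48fb, so it is the merge base.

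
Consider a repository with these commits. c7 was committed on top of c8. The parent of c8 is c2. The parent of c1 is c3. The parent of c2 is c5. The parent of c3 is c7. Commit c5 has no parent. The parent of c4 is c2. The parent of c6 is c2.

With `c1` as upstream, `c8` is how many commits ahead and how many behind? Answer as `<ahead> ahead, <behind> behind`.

Reachable from c8: {c2, c5, c8}.
Reachable from c1: {c1, c2, c3, c5, c7, c8}.
Only in c8's history (ahead): {} — 0.
Only in c1's history (behind): {c1, c3, c7} — 3.

0 ahead, 3 behind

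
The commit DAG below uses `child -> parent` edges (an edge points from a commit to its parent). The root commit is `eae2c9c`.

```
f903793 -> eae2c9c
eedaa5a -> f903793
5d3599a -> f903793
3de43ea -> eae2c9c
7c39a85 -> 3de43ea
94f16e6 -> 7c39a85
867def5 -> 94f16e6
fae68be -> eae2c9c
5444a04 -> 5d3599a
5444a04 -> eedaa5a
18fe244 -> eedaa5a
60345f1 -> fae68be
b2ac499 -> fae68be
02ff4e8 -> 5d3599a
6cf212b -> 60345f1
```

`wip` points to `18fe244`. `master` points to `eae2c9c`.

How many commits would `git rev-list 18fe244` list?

4

Walking parent pointers from 18fe244: reachable set = {18fe244, eae2c9c, eedaa5a, f903793}.
That is 4 commits.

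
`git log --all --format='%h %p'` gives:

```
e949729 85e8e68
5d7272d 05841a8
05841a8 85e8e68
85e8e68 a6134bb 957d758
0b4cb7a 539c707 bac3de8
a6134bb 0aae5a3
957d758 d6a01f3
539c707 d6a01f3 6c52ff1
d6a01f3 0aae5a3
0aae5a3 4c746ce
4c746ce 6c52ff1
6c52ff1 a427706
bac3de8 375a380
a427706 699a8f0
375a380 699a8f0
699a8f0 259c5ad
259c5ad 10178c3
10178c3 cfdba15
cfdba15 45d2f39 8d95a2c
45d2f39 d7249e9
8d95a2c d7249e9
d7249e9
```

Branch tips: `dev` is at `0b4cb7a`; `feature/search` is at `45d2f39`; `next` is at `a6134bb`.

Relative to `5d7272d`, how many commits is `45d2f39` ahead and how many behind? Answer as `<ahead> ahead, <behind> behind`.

0 ahead, 15 behind

Reachable from 45d2f39: {45d2f39, d7249e9}.
Reachable from 5d7272d: {05841a8, 0aae5a3, 10178c3, 259c5ad, 45d2f39, 4c746ce, 5d7272d, 699a8f0, 6c52ff1, 85e8e68, 8d95a2c, 957d758, a427706, a6134bb, cfdba15, d6a01f3, d7249e9}.
Only in 45d2f39's history (ahead): {} — 0.
Only in 5d7272d's history (behind): {05841a8, 0aae5a3, 10178c3, 259c5ad, 4c746ce, 5d7272d, 699a8f0, 6c52ff1, 85e8e68, 8d95a2c, 957d758, a427706, a6134bb, cfdba15, d6a01f3} — 15.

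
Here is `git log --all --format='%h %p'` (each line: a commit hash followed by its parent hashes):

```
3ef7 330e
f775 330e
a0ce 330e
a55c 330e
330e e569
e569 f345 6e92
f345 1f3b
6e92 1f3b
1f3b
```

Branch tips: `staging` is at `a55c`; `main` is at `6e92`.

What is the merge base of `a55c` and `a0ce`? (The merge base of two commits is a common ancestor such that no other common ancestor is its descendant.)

330e

Ancestors of a55c: {1f3b, 330e, 6e92, a55c, e569, f345}.
Ancestors of a0ce: {1f3b, 330e, 6e92, a0ce, e569, f345}.
Common ancestors: {1f3b, 330e, 6e92, e569, f345}.
Among these, 330e is not an ancestor of any other common ancestor — it is the merge base.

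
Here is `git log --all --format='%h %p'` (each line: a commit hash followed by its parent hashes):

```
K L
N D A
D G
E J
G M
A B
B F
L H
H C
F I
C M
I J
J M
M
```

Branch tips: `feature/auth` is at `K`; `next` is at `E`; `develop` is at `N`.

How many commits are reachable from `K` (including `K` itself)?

Walking parent pointers from K: reachable set = {C, H, K, L, M}.
That is 5 commits.

5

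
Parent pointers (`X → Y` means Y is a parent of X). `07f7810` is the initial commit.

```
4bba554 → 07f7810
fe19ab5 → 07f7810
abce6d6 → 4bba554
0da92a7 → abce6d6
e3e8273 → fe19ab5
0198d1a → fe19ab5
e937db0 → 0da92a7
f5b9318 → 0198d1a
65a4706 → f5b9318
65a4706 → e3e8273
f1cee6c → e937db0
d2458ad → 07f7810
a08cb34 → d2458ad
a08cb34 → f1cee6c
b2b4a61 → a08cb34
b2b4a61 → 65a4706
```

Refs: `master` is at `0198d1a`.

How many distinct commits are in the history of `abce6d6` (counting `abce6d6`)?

3

Walking parent pointers from abce6d6: reachable set = {07f7810, 4bba554, abce6d6}.
That is 3 commits.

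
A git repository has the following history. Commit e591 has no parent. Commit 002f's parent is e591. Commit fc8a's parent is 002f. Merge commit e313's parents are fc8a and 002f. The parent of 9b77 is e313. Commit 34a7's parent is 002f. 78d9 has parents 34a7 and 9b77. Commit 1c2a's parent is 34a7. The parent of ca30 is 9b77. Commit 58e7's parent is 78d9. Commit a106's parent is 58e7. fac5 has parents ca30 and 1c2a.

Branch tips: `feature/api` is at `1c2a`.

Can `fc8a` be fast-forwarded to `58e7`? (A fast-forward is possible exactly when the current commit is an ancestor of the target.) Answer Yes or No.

A fast-forward from fc8a to 58e7 is possible iff fc8a is an ancestor of 58e7.
Ancestors of 58e7: {002f, 34a7, 58e7, 78d9, 9b77, e313, e591, fc8a}.
fc8a is among them, so fast-forward is possible.

Yes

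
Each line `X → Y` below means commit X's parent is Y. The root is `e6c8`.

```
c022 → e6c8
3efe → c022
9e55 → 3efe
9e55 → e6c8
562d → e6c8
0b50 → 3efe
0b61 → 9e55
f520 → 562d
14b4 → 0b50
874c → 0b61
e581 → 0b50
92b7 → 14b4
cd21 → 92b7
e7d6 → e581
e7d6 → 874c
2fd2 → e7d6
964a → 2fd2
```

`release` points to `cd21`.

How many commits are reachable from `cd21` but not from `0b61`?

4

Reachable from cd21: {0b50, 14b4, 3efe, 92b7, c022, cd21, e6c8}.
Reachable from 0b61: {0b61, 3efe, 9e55, c022, e6c8}.
In cd21's history but not 0b61's: {0b50, 14b4, 92b7, cd21} — 4 commits.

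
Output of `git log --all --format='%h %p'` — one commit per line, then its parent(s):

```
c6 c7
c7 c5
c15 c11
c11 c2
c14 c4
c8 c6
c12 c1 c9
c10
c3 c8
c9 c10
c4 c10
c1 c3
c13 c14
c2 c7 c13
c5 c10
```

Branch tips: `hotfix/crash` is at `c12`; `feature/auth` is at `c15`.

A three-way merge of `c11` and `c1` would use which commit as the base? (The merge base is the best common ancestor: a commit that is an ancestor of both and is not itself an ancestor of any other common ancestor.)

c7

Ancestors of c11: {c10, c11, c13, c14, c2, c4, c5, c7}.
Ancestors of c1: {c1, c10, c3, c5, c6, c7, c8}.
Common ancestors: {c10, c5, c7}.
Among these, c7 is not an ancestor of any other common ancestor — it is the merge base.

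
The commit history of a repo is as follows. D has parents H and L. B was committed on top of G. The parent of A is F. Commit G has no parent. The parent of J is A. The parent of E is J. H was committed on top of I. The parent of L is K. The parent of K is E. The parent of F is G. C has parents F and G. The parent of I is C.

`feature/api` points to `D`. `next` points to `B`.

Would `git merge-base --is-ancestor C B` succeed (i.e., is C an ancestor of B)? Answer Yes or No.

No

Ancestors of B: {B, G}.
C is not in that set, so it is not an ancestor of B.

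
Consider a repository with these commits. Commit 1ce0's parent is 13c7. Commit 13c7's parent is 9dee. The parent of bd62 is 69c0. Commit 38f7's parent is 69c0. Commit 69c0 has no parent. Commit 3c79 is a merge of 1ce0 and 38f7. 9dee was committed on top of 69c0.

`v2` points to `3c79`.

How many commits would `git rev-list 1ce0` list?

Walking parent pointers from 1ce0: reachable set = {13c7, 1ce0, 69c0, 9dee}.
That is 4 commits.

4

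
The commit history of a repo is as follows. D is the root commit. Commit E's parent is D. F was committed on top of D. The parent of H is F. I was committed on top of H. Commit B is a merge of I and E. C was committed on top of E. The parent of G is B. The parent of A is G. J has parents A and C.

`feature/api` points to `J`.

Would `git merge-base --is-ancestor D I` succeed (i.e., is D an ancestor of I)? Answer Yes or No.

Ancestors of I (commits reachable by following parents): {D, F, H, I}.
D is in that set, so it is an ancestor of I.

Yes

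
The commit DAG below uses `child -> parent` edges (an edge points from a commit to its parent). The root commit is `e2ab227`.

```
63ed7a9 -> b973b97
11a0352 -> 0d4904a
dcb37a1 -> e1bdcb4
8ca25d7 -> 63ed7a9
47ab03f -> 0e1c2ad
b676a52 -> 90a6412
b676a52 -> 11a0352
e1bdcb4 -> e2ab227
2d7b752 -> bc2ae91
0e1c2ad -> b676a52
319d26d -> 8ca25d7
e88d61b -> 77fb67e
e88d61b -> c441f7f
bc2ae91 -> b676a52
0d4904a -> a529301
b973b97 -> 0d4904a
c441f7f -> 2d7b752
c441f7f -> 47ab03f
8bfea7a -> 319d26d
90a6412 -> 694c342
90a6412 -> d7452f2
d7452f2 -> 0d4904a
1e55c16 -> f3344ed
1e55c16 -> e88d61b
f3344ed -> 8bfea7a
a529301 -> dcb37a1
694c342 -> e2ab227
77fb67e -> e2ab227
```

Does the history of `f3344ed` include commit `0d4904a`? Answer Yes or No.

Ancestors of f3344ed (commits reachable by following parents): {0d4904a, 319d26d, 63ed7a9, 8bfea7a, 8ca25d7, a529301, b973b97, dcb37a1, e1bdcb4, e2ab227, f3344ed}.
0d4904a is in that set, so it is an ancestor of f3344ed.

Yes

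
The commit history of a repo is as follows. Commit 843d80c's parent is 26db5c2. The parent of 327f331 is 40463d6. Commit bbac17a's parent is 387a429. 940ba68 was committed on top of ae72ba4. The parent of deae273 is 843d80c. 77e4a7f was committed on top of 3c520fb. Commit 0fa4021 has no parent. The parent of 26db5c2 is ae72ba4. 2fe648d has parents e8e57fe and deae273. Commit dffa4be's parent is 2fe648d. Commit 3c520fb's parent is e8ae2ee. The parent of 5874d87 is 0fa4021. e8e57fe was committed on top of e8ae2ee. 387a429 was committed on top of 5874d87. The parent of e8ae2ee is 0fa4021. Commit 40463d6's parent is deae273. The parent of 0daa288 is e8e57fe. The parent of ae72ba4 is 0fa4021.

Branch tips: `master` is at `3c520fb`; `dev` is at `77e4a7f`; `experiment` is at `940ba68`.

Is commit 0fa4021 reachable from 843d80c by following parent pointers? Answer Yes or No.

Ancestors of 843d80c (commits reachable by following parents): {0fa4021, 26db5c2, 843d80c, ae72ba4}.
0fa4021 is in that set, so it is an ancestor of 843d80c.

Yes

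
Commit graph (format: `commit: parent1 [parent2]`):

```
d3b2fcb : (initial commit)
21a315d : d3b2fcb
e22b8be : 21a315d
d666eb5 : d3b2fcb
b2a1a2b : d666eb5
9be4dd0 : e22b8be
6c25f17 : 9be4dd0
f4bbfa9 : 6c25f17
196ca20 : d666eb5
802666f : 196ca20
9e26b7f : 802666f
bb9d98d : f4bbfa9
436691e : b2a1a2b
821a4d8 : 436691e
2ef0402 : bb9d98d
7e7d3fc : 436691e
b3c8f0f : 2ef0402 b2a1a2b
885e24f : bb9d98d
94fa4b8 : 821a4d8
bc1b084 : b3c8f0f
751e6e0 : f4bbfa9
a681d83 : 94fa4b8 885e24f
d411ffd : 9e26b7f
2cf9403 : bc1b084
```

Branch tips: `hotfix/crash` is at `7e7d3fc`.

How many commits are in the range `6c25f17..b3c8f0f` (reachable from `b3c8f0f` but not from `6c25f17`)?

6

Reachable from b3c8f0f: {21a315d, 2ef0402, 6c25f17, 9be4dd0, b2a1a2b, b3c8f0f, bb9d98d, d3b2fcb, d666eb5, e22b8be, f4bbfa9}.
Reachable from 6c25f17: {21a315d, 6c25f17, 9be4dd0, d3b2fcb, e22b8be}.
In b3c8f0f's history but not 6c25f17's: {2ef0402, b2a1a2b, b3c8f0f, bb9d98d, d666eb5, f4bbfa9} — 6 commits.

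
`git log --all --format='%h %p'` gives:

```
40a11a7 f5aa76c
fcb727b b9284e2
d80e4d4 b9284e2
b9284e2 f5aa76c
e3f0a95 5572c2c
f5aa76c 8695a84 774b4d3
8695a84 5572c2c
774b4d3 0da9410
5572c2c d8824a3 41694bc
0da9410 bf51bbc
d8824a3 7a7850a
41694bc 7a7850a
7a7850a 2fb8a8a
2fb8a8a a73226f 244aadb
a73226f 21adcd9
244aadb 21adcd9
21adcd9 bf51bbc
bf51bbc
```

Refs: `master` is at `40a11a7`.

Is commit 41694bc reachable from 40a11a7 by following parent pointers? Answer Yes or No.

Yes

Ancestors of 40a11a7 (commits reachable by following parents): {0da9410, 21adcd9, 244aadb, 2fb8a8a, 40a11a7, 41694bc, 5572c2c, 774b4d3, 7a7850a, 8695a84, a73226f, bf51bbc, d8824a3, f5aa76c}.
41694bc is in that set, so it is an ancestor of 40a11a7.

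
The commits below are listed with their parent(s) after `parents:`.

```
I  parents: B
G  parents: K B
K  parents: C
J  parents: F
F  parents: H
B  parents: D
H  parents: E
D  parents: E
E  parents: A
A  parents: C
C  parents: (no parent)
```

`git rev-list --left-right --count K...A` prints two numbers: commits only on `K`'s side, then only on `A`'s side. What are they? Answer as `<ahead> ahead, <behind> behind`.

Reachable from K: {C, K}.
Reachable from A: {A, C}.
Only in K's history (ahead): {K} — 1.
Only in A's history (behind): {A} — 1.

1 ahead, 1 behind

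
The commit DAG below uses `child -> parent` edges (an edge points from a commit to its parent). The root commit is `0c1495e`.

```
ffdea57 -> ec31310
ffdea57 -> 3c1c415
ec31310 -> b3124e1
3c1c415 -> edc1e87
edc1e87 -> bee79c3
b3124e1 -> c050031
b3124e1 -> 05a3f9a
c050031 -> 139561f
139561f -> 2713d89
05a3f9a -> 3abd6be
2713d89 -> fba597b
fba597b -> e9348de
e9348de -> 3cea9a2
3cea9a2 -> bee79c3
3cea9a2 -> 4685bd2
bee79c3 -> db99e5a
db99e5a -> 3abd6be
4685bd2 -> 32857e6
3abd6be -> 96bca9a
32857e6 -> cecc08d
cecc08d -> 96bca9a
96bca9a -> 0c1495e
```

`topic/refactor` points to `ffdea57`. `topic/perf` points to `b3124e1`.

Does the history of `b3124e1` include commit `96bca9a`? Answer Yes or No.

Yes

Ancestors of b3124e1 (commits reachable by following parents): {05a3f9a, 0c1495e, 139561f, 2713d89, 32857e6, 3abd6be, 3cea9a2, 4685bd2, 96bca9a, b3124e1, bee79c3, c050031, cecc08d, db99e5a, e9348de, fba597b}.
96bca9a is in that set, so it is an ancestor of b3124e1.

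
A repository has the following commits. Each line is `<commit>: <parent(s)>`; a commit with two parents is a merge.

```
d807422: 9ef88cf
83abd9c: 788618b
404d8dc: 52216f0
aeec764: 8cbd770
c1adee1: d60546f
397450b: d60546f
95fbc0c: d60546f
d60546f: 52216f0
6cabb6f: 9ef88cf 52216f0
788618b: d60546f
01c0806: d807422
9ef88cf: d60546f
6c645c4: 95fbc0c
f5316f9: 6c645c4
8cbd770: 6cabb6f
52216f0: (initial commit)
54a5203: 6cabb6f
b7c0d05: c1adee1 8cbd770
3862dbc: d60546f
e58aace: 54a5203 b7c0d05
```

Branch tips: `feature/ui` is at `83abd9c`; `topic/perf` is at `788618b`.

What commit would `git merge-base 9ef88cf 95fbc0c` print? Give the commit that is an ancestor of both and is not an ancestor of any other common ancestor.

d60546f

Ancestors of 9ef88cf: {52216f0, 9ef88cf, d60546f}.
Ancestors of 95fbc0c: {52216f0, 95fbc0c, d60546f}.
Common ancestors: {52216f0, d60546f}.
Among these, d60546f is not an ancestor of any other common ancestor — it is the merge base.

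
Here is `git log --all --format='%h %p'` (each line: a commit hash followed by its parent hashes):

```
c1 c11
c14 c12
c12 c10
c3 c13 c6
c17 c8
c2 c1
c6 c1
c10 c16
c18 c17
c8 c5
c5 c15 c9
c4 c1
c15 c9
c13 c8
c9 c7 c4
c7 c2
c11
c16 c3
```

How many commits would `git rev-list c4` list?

3

Walking parent pointers from c4: reachable set = {c1, c11, c4}.
That is 3 commits.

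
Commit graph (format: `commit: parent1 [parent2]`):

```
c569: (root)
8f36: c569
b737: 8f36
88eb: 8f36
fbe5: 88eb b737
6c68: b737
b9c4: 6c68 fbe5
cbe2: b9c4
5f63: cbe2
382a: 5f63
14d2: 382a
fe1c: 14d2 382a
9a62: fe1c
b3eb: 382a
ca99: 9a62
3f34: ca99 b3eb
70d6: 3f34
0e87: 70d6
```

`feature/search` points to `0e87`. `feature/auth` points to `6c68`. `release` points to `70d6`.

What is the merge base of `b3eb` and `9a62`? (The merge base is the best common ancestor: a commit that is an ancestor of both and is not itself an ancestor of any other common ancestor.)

Ancestors of b3eb: {382a, 5f63, 6c68, 88eb, 8f36, b3eb, b737, b9c4, c569, cbe2, fbe5}.
Ancestors of 9a62: {14d2, 382a, 5f63, 6c68, 88eb, 8f36, 9a62, b737, b9c4, c569, cbe2, fbe5, fe1c}.
Common ancestors: {382a, 5f63, 6c68, 88eb, 8f36, b737, b9c4, c569, cbe2, fbe5}.
Among these, 382a is not an ancestor of any other common ancestor — it is the merge base.

382a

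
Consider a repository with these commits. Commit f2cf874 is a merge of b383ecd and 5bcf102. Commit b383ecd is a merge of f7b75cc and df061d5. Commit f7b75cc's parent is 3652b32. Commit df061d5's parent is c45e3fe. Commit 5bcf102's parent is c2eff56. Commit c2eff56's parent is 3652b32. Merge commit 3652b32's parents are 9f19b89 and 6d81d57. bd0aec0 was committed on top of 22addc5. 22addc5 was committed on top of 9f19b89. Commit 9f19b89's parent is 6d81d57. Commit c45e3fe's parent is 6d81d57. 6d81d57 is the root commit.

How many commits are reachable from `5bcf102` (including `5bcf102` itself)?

5

Walking parent pointers from 5bcf102: reachable set = {3652b32, 5bcf102, 6d81d57, 9f19b89, c2eff56}.
That is 5 commits.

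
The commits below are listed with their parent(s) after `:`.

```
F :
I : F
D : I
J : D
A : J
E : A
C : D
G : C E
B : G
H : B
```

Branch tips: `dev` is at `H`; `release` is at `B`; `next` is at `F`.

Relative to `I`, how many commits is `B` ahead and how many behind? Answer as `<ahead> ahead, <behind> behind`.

Reachable from B: {A, B, C, D, E, F, G, I, J}.
Reachable from I: {F, I}.
Only in B's history (ahead): {A, B, C, D, E, G, J} — 7.
Only in I's history (behind): {} — 0.

7 ahead, 0 behind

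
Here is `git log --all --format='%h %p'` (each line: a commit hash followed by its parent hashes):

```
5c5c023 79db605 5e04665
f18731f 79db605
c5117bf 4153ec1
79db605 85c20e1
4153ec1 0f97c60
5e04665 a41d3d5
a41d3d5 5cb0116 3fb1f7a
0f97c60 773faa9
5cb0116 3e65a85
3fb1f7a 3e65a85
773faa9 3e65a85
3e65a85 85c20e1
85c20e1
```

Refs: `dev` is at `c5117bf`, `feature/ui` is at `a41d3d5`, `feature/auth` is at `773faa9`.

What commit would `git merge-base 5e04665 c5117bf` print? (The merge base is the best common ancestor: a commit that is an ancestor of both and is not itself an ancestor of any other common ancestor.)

Ancestors of 5e04665: {3e65a85, 3fb1f7a, 5cb0116, 5e04665, 85c20e1, a41d3d5}.
Ancestors of c5117bf: {0f97c60, 3e65a85, 4153ec1, 773faa9, 85c20e1, c5117bf}.
Common ancestors: {3e65a85, 85c20e1}.
Among these, 3e65a85 is not an ancestor of any other common ancestor — it is the merge base.

3e65a85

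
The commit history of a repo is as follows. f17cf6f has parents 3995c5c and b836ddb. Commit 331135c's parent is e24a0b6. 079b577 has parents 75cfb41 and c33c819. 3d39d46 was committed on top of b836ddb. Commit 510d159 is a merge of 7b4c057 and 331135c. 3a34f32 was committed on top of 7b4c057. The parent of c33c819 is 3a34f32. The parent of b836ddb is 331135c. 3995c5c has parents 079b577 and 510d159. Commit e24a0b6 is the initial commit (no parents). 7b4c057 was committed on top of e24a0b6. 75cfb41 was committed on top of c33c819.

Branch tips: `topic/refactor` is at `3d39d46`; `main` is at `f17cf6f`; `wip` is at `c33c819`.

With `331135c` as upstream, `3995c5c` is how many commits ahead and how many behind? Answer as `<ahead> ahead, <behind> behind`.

7 ahead, 0 behind

Reachable from 3995c5c: {079b577, 331135c, 3995c5c, 3a34f32, 510d159, 75cfb41, 7b4c057, c33c819, e24a0b6}.
Reachable from 331135c: {331135c, e24a0b6}.
Only in 3995c5c's history (ahead): {079b577, 3995c5c, 3a34f32, 510d159, 75cfb41, 7b4c057, c33c819} — 7.
Only in 331135c's history (behind): {} — 0.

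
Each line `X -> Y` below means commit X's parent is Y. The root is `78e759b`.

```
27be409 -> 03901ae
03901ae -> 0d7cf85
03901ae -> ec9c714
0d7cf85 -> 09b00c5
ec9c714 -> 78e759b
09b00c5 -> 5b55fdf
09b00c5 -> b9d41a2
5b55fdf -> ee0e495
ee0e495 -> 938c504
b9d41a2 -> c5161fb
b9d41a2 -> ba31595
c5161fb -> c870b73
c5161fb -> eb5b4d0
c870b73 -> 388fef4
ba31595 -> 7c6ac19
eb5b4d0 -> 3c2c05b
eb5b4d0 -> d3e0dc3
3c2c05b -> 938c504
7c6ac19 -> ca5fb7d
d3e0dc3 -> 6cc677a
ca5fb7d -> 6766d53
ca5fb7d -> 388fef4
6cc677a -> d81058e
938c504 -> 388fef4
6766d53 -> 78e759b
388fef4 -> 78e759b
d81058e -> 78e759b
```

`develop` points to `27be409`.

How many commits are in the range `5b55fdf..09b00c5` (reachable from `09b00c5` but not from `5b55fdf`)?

Reachable from 09b00c5: {09b00c5, 388fef4, 3c2c05b, 5b55fdf, 6766d53, 6cc677a, 78e759b, 7c6ac19, 938c504, b9d41a2, ba31595, c5161fb, c870b73, ca5fb7d, d3e0dc3, d81058e, eb5b4d0, ee0e495}.
Reachable from 5b55fdf: {388fef4, 5b55fdf, 78e759b, 938c504, ee0e495}.
In 09b00c5's history but not 5b55fdf's: {09b00c5, 3c2c05b, 6766d53, 6cc677a, 7c6ac19, b9d41a2, ba31595, c5161fb, c870b73, ca5fb7d, d3e0dc3, d81058e, eb5b4d0} — 13 commits.

13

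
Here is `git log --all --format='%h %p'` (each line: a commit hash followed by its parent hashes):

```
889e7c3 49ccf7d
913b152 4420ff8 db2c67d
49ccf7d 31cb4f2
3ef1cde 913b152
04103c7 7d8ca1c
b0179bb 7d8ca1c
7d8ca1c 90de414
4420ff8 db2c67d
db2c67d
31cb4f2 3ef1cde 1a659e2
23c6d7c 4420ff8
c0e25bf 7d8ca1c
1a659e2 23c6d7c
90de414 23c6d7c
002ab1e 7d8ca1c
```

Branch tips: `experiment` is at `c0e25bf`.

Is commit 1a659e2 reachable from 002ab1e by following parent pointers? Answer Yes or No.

Ancestors of 002ab1e: {002ab1e, 23c6d7c, 4420ff8, 7d8ca1c, 90de414, db2c67d}.
1a659e2 is not in that set, so it is not an ancestor of 002ab1e.

No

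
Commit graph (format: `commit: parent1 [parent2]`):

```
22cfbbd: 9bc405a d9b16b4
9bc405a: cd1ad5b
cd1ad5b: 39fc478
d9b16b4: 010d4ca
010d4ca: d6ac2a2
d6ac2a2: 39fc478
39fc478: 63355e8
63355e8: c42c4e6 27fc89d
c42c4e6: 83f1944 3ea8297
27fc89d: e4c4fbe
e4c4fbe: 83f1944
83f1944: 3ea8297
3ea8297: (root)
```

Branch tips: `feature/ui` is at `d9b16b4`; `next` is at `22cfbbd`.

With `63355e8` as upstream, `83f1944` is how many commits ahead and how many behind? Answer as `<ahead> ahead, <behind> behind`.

0 ahead, 4 behind

Reachable from 83f1944: {3ea8297, 83f1944}.
Reachable from 63355e8: {27fc89d, 3ea8297, 63355e8, 83f1944, c42c4e6, e4c4fbe}.
Only in 83f1944's history (ahead): {} — 0.
Only in 63355e8's history (behind): {27fc89d, 63355e8, c42c4e6, e4c4fbe} — 4.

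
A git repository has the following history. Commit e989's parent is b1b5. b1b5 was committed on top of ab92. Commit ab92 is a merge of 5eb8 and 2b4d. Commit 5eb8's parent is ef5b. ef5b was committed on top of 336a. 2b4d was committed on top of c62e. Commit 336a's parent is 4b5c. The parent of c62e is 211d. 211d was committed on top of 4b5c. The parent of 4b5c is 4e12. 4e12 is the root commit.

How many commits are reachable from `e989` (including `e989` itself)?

11

Walking parent pointers from e989: reachable set = {211d, 2b4d, 336a, 4b5c, 4e12, 5eb8, ab92, b1b5, c62e, e989, ef5b}.
That is 11 commits.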